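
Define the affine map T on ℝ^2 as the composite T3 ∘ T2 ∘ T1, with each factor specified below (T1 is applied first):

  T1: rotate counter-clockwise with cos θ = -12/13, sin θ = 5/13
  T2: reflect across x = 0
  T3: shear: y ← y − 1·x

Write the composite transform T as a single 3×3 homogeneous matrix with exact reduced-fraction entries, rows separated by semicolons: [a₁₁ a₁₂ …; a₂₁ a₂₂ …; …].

T1 = [-12/13 -5/13 0; 5/13 -12/13 0; 0 0 1]
T2·T1 = [12/13 5/13 0; 5/13 -12/13 0; 0 0 1]
T3·…·T1 = [12/13 5/13 0; -7/13 -17/13 0; 0 0 1]

T = [12/13 5/13 0; -7/13 -17/13 0; 0 0 1]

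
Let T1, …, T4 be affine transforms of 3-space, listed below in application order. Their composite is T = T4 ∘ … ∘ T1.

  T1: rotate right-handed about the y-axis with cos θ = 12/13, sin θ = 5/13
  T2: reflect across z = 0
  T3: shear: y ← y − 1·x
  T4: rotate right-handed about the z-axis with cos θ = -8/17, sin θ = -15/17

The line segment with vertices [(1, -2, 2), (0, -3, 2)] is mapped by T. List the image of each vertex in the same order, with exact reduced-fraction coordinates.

image vertices: (-896/221, 54/221, -19/13), (-815/221, 242/221, -24/13)

T1 rotate right-handed about the y-axis with cos θ = 12/13, sin θ = 5/13: (1, -2, 2) → (22/13, -2, 19/13); (0, -3, 2) → (10/13, -3, 24/13)
T2 reflect across z = 0: (22/13, -2, 19/13) → (22/13, -2, -19/13); (10/13, -3, 24/13) → (10/13, -3, -24/13)
T3 shear: y ← y − 1·x: (22/13, -2, -19/13) → (22/13, -48/13, -19/13); (10/13, -3, -24/13) → (10/13, -49/13, -24/13)
T4 rotate right-handed about the z-axis with cos θ = -8/17, sin θ = -15/17: (22/13, -48/13, -19/13) → (-896/221, 54/221, -19/13); (10/13, -49/13, -24/13) → (-815/221, 242/221, -24/13)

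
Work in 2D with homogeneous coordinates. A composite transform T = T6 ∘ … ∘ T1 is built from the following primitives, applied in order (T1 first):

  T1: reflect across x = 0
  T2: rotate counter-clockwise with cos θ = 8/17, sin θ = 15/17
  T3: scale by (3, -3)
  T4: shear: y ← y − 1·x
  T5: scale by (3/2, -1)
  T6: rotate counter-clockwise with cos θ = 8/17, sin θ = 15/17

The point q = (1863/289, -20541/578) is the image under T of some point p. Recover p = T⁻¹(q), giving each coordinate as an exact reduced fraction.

T1 = [-1 0 0; 0 1 0; 0 0 1]
T2·T1 = [-8/17 -15/17 0; -15/17 8/17 0; 0 0 1]
T3·…·T1 = [-24/17 -45/17 0; 45/17 -24/17 0; 0 0 1]
T4·…·T1 = [-24/17 -45/17 0; 69/17 21/17 0; 0 0 1]
T5·…·T1 = [-36/17 -135/34 0; -69/17 -21/17 0; 0 0 1]
T6·…·T1 = [747/289 -225/289 0; -1092/289 -2361/578 0; 0 0 1]
det M = -27/2; M⁻¹ = [787/2601 -50/867 0; -728/2601 -166/867 0; 0 0 1]
M⁻¹ · (1863/289, -20541/578)ᵀ = (4, 5)ᵀ

p = (4, 5)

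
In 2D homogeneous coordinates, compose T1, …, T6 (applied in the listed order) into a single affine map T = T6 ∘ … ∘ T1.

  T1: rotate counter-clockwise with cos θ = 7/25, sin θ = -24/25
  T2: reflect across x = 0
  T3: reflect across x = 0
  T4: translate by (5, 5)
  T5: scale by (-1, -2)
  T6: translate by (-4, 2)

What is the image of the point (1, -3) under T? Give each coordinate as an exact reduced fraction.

T1 rotate counter-clockwise with cos θ = 7/25, sin θ = -24/25: (1, -3) → (-13/5, -9/5)
T2 reflect across x = 0: (-13/5, -9/5) → (13/5, -9/5)
T3 reflect across x = 0: (13/5, -9/5) → (-13/5, -9/5)
T4 translate by (5, 5): (-13/5, -9/5) → (12/5, 16/5)
T5 scale by (-1, -2): (12/5, 16/5) → (-12/5, -32/5)
T6 translate by (-4, 2): (-12/5, -32/5) → (-32/5, -22/5)

T(p) = (-32/5, -22/5)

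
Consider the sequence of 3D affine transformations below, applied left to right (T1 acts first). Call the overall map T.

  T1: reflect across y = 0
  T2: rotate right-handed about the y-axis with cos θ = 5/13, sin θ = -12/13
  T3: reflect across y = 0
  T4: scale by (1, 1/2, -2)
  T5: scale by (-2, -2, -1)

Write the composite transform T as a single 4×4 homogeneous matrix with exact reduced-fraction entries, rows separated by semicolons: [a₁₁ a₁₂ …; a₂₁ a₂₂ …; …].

T1 = [1 0 0 0; 0 -1 0 0; 0 0 1 0; 0 0 0 1]
T2·T1 = [5/13 0 -12/13 0; 0 -1 0 0; 12/13 0 5/13 0; 0 0 0 1]
T3·…·T1 = [5/13 0 -12/13 0; 0 1 0 0; 12/13 0 5/13 0; 0 0 0 1]
T4·…·T1 = [5/13 0 -12/13 0; 0 1/2 0 0; -24/13 0 -10/13 0; 0 0 0 1]
T5·…·T1 = [-10/13 0 24/13 0; 0 -1 0 0; 24/13 0 10/13 0; 0 0 0 1]

T = [-10/13 0 24/13 0; 0 -1 0 0; 24/13 0 10/13 0; 0 0 0 1]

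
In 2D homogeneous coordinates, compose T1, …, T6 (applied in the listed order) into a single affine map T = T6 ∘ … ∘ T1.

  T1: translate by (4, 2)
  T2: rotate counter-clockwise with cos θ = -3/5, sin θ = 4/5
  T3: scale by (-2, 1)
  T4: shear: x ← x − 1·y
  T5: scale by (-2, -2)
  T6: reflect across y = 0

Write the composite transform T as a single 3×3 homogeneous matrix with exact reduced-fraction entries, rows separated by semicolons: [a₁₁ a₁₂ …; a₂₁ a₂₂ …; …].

T1 = [1 0 4; 0 1 2; 0 0 1]
T2·T1 = [-3/5 -4/5 -4; 4/5 -3/5 2; 0 0 1]
T3·…·T1 = [6/5 8/5 8; 4/5 -3/5 2; 0 0 1]
T4·…·T1 = [2/5 11/5 6; 4/5 -3/5 2; 0 0 1]
T5·…·T1 = [-4/5 -22/5 -12; -8/5 6/5 -4; 0 0 1]
T6·…·T1 = [-4/5 -22/5 -12; 8/5 -6/5 4; 0 0 1]

T = [-4/5 -22/5 -12; 8/5 -6/5 4; 0 0 1]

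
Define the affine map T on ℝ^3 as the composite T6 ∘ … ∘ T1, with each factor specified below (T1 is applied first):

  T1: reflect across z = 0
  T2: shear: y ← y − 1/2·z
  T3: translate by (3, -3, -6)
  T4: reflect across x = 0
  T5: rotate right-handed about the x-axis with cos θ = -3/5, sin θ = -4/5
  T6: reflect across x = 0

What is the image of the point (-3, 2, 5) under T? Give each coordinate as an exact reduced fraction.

T1 reflect across z = 0: (-3, 2, 5) → (-3, 2, -5)
T2 shear: y ← y − 1/2·z: (-3, 2, -5) → (-3, 9/2, -5)
T3 translate by (3, -3, -6): (-3, 9/2, -5) → (0, 3/2, -11)
T4 reflect across x = 0: (0, 3/2, -11) → (0, 3/2, -11)
T5 rotate right-handed about the x-axis with cos θ = -3/5, sin θ = -4/5: (0, 3/2, -11) → (0, -97/10, 27/5)
T6 reflect across x = 0: (0, -97/10, 27/5) → (0, -97/10, 27/5)

T(p) = (0, -97/10, 27/5)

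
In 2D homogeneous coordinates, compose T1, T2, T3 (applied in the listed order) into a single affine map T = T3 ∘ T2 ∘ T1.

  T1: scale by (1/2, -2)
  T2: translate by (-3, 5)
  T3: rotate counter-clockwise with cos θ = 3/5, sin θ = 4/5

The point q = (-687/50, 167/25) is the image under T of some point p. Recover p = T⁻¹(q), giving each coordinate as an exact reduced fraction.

p = (1/5, -5)

T1 = [1/2 0 0; 0 -2 0; 0 0 1]
T2·T1 = [1/2 0 -3; 0 -2 5; 0 0 1]
T3·…·T1 = [3/10 8/5 -29/5; 2/5 -6/5 3/5; 0 0 1]
det M = -1; M⁻¹ = [6/5 8/5 6; 2/5 -3/10 5/2; 0 0 1]
M⁻¹ · (-687/50, 167/25)ᵀ = (1/5, -5)ᵀ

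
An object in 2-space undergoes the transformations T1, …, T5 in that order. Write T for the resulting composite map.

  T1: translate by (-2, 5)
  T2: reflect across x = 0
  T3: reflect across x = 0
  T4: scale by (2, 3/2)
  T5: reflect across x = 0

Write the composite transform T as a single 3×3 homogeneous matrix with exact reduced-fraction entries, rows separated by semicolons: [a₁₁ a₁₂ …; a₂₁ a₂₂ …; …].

T1 = [1 0 -2; 0 1 5; 0 0 1]
T2·T1 = [-1 0 2; 0 1 5; 0 0 1]
T3·…·T1 = [1 0 -2; 0 1 5; 0 0 1]
T4·…·T1 = [2 0 -4; 0 3/2 15/2; 0 0 1]
T5·…·T1 = [-2 0 4; 0 3/2 15/2; 0 0 1]

T = [-2 0 4; 0 3/2 15/2; 0 0 1]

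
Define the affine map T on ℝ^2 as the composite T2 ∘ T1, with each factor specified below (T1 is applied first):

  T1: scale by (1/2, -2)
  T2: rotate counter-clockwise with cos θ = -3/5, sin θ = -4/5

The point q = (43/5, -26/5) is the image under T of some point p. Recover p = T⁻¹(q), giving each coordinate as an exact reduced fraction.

p = (-2, -5)

T1 = [1/2 0 0; 0 -2 0; 0 0 1]
T2·T1 = [-3/10 -8/5 0; -2/5 6/5 0; 0 0 1]
det M = -1; M⁻¹ = [-6/5 -8/5 0; -2/5 3/10 0; 0 0 1]
M⁻¹ · (43/5, -26/5)ᵀ = (-2, -5)ᵀ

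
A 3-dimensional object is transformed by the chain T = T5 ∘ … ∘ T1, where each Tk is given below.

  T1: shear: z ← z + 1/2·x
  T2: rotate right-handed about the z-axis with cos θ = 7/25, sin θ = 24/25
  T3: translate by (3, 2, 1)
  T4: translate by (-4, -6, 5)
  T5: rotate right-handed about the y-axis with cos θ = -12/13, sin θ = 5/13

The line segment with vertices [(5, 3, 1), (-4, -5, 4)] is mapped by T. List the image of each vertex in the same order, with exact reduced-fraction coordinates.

image vertices: (3863/650, 41/25, -508/65), (196/325, -231/25, -547/65)

T1 shear: z ← z + 1/2·x: (5, 3, 1) → (5, 3, 7/2); (-4, -5, 4) → (-4, -5, 2)
T2 rotate right-handed about the z-axis with cos θ = 7/25, sin θ = 24/25: (5, 3, 7/2) → (-37/25, 141/25, 7/2); (-4, -5, 2) → (92/25, -131/25, 2)
T3 translate by (3, 2, 1): (-37/25, 141/25, 7/2) → (38/25, 191/25, 9/2); (92/25, -131/25, 2) → (167/25, -81/25, 3)
T4 translate by (-4, -6, 5): (38/25, 191/25, 9/2) → (-62/25, 41/25, 19/2); (167/25, -81/25, 3) → (67/25, -231/25, 8)
T5 rotate right-handed about the y-axis with cos θ = -12/13, sin θ = 5/13: (-62/25, 41/25, 19/2) → (3863/650, 41/25, -508/65); (67/25, -231/25, 8) → (196/325, -231/25, -547/65)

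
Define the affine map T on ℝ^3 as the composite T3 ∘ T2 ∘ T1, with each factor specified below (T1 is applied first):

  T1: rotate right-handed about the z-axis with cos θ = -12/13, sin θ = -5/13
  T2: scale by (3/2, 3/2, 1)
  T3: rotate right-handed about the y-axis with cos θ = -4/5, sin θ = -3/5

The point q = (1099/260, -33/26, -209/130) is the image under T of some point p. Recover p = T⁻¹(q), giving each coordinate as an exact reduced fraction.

p = (3, -1/3, -5/4)

T1 = [-12/13 5/13 0 0; -5/13 -12/13 0 0; 0 0 1 0; 0 0 0 1]
T2·T1 = [-18/13 15/26 0 0; -15/26 -18/13 0 0; 0 0 1 0; 0 0 0 1]
T3·…·T1 = [72/65 -6/13 -3/5 0; -15/26 -18/13 0 0; -54/65 9/26 -4/5 0; 0 0 0 1]
det M = 9/4; M⁻¹ = [32/65 -10/39 -24/65 0; -8/39 -8/13 2/13 0; -3/5 0 -4/5 0; 0 0 0 1]
M⁻¹ · (1099/260, -33/26, -209/130)ᵀ = (3, -1/3, -5/4)ᵀ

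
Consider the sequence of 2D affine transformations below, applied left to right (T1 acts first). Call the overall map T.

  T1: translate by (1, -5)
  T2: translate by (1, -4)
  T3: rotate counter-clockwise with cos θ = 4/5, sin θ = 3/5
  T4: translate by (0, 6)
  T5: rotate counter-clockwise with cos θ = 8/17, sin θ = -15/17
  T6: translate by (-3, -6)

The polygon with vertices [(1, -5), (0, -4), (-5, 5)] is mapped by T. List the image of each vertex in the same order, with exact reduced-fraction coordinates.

T1 translate by (1, -5): (1, -5) → (2, -10); (0, -4) → (1, -9); (-5, 5) → (-4, 0)
T2 translate by (1, -4): (2, -10) → (3, -14); (1, -9) → (2, -13); (-4, 0) → (-3, -4)
T3 rotate counter-clockwise with cos θ = 4/5, sin θ = 3/5: (3, -14) → (54/5, -47/5); (2, -13) → (47/5, -46/5); (-3, -4) → (0, -5)
T4 translate by (0, 6): (54/5, -47/5) → (54/5, -17/5); (47/5, -46/5) → (47/5, -16/5); (0, -5) → (0, 1)
T5 rotate counter-clockwise with cos θ = 8/17, sin θ = -15/17: (54/5, -17/5) → (177/85, -946/85); (47/5, -16/5) → (8/5, -49/5); (0, 1) → (15/17, 8/17)
T6 translate by (-3, -6): (177/85, -946/85) → (-78/85, -1456/85); (8/5, -49/5) → (-7/5, -79/5); (15/17, 8/17) → (-36/17, -94/17)

image vertices: (-78/85, -1456/85), (-7/5, -79/5), (-36/17, -94/17)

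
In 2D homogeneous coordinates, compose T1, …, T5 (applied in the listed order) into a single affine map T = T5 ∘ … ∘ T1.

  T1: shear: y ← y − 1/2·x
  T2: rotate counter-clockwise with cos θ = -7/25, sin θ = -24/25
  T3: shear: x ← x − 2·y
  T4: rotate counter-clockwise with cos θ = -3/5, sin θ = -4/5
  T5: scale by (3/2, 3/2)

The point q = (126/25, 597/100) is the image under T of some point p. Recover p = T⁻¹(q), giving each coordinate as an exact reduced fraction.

T1 = [1 0 0; -1/2 1 0; 0 0 1]
T2·T1 = [-19/25 24/25 0; -41/50 -7/25 0; 0 0 1]
T3·…·T1 = [22/25 38/25 0; -41/50 -7/25 0; 0 0 1]
T4·…·T1 = [-148/125 -142/125 0; -53/250 -131/125 0; 0 0 1]
T5·…·T1 = [-222/125 -213/125 0; -159/500 -393/250 0; 0 0 1]
det M = 9/4; M⁻¹ = [-262/375 284/375 0; 53/375 -296/375 0; 0 0 1]
M⁻¹ · (126/25, 597/100)ᵀ = (1, -4)ᵀ

p = (1, -4)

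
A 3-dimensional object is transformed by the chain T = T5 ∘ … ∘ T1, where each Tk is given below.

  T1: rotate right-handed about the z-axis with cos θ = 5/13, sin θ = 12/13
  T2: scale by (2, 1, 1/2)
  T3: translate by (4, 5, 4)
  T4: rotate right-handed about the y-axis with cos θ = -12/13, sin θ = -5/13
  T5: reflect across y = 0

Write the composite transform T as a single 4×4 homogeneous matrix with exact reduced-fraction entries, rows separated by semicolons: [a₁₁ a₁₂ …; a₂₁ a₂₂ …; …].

T1 = [5/13 -12/13 0 0; 12/13 5/13 0 0; 0 0 1 0; 0 0 0 1]
T2·T1 = [10/13 -24/13 0 0; 12/13 5/13 0 0; 0 0 1/2 0; 0 0 0 1]
T3·…·T1 = [10/13 -24/13 0 4; 12/13 5/13 0 5; 0 0 1/2 4; 0 0 0 1]
T4·…·T1 = [-120/169 288/169 -5/26 -68/13; 12/13 5/13 0 5; 50/169 -120/169 -6/13 -28/13; 0 0 0 1]
T5·…·T1 = [-120/169 288/169 -5/26 -68/13; -12/13 -5/13 0 -5; 50/169 -120/169 -6/13 -28/13; 0 0 0 1]

T = [-120/169 288/169 -5/26 -68/13; -12/13 -5/13 0 -5; 50/169 -120/169 -6/13 -28/13; 0 0 0 1]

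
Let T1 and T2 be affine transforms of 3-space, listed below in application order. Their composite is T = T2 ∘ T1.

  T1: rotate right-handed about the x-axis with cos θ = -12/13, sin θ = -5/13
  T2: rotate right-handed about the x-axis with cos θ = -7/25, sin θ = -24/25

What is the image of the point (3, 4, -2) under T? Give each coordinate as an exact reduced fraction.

T1 rotate right-handed about the x-axis with cos θ = -12/13, sin θ = -5/13: (3, 4, -2) → (3, -58/13, 4/13)
T2 rotate right-handed about the x-axis with cos θ = -7/25, sin θ = -24/25: (3, -58/13, 4/13) → (3, 502/325, 1364/325)

T(p) = (3, 502/325, 1364/325)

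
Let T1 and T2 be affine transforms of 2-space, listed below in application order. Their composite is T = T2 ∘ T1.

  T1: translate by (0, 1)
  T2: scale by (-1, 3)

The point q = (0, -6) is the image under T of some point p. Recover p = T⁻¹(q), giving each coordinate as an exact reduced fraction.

T1 = [1 0 0; 0 1 1; 0 0 1]
T2·T1 = [-1 0 0; 0 3 3; 0 0 1]
det M = -3; M⁻¹ = [-1 0 0; 0 1/3 -1; 0 0 1]
M⁻¹ · (0, -6)ᵀ = (0, -3)ᵀ

p = (0, -3)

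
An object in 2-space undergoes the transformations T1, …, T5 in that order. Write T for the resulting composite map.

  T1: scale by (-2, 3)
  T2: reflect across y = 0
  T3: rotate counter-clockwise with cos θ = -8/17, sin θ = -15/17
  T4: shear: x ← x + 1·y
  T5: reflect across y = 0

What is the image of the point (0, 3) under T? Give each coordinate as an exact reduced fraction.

T(p) = (-63/17, -72/17)

T1 scale by (-2, 3): (0, 3) → (0, 9)
T2 reflect across y = 0: (0, 9) → (0, -9)
T3 rotate counter-clockwise with cos θ = -8/17, sin θ = -15/17: (0, -9) → (-135/17, 72/17)
T4 shear: x ← x + 1·y: (-135/17, 72/17) → (-63/17, 72/17)
T5 reflect across y = 0: (-63/17, 72/17) → (-63/17, -72/17)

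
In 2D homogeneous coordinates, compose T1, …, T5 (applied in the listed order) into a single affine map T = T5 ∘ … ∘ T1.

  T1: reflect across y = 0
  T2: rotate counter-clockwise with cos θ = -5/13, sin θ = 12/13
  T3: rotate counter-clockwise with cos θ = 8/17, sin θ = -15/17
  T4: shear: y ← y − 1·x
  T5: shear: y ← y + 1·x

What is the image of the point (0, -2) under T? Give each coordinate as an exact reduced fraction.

T1 reflect across y = 0: (0, -2) → (0, 2)
T2 rotate counter-clockwise with cos θ = -5/13, sin θ = 12/13: (0, 2) → (-24/13, -10/13)
T3 rotate counter-clockwise with cos θ = 8/17, sin θ = -15/17: (-24/13, -10/13) → (-342/221, 280/221)
T4 shear: y ← y − 1·x: (-342/221, 280/221) → (-342/221, 622/221)
T5 shear: y ← y + 1·x: (-342/221, 622/221) → (-342/221, 280/221)

T(p) = (-342/221, 280/221)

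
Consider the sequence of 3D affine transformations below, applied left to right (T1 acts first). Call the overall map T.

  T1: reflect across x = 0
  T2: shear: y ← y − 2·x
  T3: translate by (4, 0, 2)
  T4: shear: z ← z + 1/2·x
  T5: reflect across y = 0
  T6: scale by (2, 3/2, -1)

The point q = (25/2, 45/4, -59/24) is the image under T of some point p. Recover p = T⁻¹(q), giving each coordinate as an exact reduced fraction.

p = (-9/4, -3, -8/3)

T1 = [-1 0 0 0; 0 1 0 0; 0 0 1 0; 0 0 0 1]
T2·T1 = [-1 0 0 0; 2 1 0 0; 0 0 1 0; 0 0 0 1]
T3·…·T1 = [-1 0 0 4; 2 1 0 0; 0 0 1 2; 0 0 0 1]
T4·…·T1 = [-1 0 0 4; 2 1 0 0; -1/2 0 1 4; 0 0 0 1]
T5·…·T1 = [-1 0 0 4; -2 -1 0 0; -1/2 0 1 4; 0 0 0 1]
T6·…·T1 = [-2 0 0 8; -3 -3/2 0 0; 1/2 0 -1 -4; 0 0 0 1]
det M = -3; M⁻¹ = [-1/2 0 0 4; 1 -2/3 0 -8; -1/4 0 -1 -2; 0 0 0 1]
M⁻¹ · (25/2, 45/4, -59/24)ᵀ = (-9/4, -3, -8/3)ᵀ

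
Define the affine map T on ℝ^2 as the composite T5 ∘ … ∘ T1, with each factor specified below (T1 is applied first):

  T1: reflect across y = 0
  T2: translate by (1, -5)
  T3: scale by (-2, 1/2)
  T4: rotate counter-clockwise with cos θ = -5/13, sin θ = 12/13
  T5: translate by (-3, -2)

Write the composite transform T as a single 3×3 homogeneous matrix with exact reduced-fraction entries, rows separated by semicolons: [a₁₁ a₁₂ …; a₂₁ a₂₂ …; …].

T1 = [1 0 0; 0 -1 0; 0 0 1]
T2·T1 = [1 0 1; 0 -1 -5; 0 0 1]
T3·…·T1 = [-2 0 -2; 0 -1/2 -5/2; 0 0 1]
T4·…·T1 = [10/13 6/13 40/13; -24/13 5/26 -23/26; 0 0 1]
T5·…·T1 = [10/13 6/13 1/13; -24/13 5/26 -75/26; 0 0 1]

T = [10/13 6/13 1/13; -24/13 5/26 -75/26; 0 0 1]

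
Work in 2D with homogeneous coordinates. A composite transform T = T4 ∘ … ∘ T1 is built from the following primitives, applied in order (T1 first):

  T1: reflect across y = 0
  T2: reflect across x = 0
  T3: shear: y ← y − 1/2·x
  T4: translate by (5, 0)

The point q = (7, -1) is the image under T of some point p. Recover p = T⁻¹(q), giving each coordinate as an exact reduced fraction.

p = (-2, 0)

T1 = [1 0 0; 0 -1 0; 0 0 1]
T2·T1 = [-1 0 0; 0 -1 0; 0 0 1]
T3·…·T1 = [-1 0 0; 1/2 -1 0; 0 0 1]
T4·…·T1 = [-1 0 5; 1/2 -1 0; 0 0 1]
det M = 1; M⁻¹ = [-1 0 5; -1/2 -1 5/2; 0 0 1]
M⁻¹ · (7, -1)ᵀ = (-2, 0)ᵀ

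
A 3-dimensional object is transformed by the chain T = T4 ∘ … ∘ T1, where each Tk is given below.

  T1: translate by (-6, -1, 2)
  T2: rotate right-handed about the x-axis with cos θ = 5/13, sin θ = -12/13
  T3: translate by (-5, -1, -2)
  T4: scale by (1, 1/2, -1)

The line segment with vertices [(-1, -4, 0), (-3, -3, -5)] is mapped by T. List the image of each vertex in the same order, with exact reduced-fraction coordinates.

T1 translate by (-6, -1, 2): (-1, -4, 0) → (-7, -5, 2); (-3, -3, -5) → (-9, -4, -3)
T2 rotate right-handed about the x-axis with cos θ = 5/13, sin θ = -12/13: (-7, -5, 2) → (-7, -1/13, 70/13); (-9, -4, -3) → (-9, -56/13, 33/13)
T3 translate by (-5, -1, -2): (-7, -1/13, 70/13) → (-12, -14/13, 44/13); (-9, -56/13, 33/13) → (-14, -69/13, 7/13)
T4 scale by (1, 1/2, -1): (-12, -14/13, 44/13) → (-12, -7/13, -44/13); (-14, -69/13, 7/13) → (-14, -69/26, -7/13)

image vertices: (-12, -7/13, -44/13), (-14, -69/26, -7/13)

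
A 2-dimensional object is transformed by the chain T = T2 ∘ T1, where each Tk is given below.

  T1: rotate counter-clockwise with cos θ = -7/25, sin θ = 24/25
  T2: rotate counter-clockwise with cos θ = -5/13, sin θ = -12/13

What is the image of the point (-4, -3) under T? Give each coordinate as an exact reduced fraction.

T(p) = (-56/13, -33/13)

T1 rotate counter-clockwise with cos θ = -7/25, sin θ = 24/25: (-4, -3) → (4, -3)
T2 rotate counter-clockwise with cos θ = -5/13, sin θ = -12/13: (4, -3) → (-56/13, -33/13)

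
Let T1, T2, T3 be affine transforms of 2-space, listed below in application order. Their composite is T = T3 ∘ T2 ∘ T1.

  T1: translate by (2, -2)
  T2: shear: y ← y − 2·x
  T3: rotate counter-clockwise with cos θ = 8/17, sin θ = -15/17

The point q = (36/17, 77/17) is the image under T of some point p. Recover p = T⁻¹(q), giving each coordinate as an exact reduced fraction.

T1 = [1 0 2; 0 1 -2; 0 0 1]
T2·T1 = [1 0 2; -2 1 -6; 0 0 1]
T3·…·T1 = [-22/17 15/17 -74/17; -31/17 8/17 -78/17; 0 0 1]
det M = 1; M⁻¹ = [8/17 -15/17 -2; 31/17 -22/17 2; 0 0 1]
M⁻¹ · (36/17, 77/17)ᵀ = (-5, 0)ᵀ

p = (-5, 0)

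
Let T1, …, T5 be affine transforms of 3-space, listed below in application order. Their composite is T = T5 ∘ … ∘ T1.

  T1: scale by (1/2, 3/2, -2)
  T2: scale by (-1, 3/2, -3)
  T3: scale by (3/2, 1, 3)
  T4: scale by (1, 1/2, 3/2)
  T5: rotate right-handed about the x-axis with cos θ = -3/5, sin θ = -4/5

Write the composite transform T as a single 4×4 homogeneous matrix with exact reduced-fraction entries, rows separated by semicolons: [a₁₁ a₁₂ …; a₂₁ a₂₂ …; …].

T1 = [1/2 0 0 0; 0 3/2 0 0; 0 0 -2 0; 0 0 0 1]
T2·T1 = [-1/2 0 0 0; 0 9/4 0 0; 0 0 6 0; 0 0 0 1]
T3·…·T1 = [-3/4 0 0 0; 0 9/4 0 0; 0 0 18 0; 0 0 0 1]
T4·…·T1 = [-3/4 0 0 0; 0 9/8 0 0; 0 0 27 0; 0 0 0 1]
T5·…·T1 = [-3/4 0 0 0; 0 -27/40 108/5 0; 0 -9/10 -81/5 0; 0 0 0 1]

T = [-3/4 0 0 0; 0 -27/40 108/5 0; 0 -9/10 -81/5 0; 0 0 0 1]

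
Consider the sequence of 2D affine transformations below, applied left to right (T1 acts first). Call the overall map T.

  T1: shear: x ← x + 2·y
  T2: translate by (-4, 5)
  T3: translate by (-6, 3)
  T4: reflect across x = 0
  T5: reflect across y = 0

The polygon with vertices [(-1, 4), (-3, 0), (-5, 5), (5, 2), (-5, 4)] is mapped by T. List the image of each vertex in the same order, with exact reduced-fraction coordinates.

image vertices: (3, -12), (13, -8), (5, -13), (1, -10), (7, -12)

T1 shear: x ← x + 2·y: (-1, 4) → (7, 4); (-3, 0) → (-3, 0); (-5, 5) → (5, 5); (5, 2) → (9, 2); (-5, 4) → (3, 4)
T2 translate by (-4, 5): (7, 4) → (3, 9); (-3, 0) → (-7, 5); (5, 5) → (1, 10); (9, 2) → (5, 7); (3, 4) → (-1, 9)
T3 translate by (-6, 3): (3, 9) → (-3, 12); (-7, 5) → (-13, 8); (1, 10) → (-5, 13); (5, 7) → (-1, 10); (-1, 9) → (-7, 12)
T4 reflect across x = 0: (-3, 12) → (3, 12); (-13, 8) → (13, 8); (-5, 13) → (5, 13); (-1, 10) → (1, 10); (-7, 12) → (7, 12)
T5 reflect across y = 0: (3, 12) → (3, -12); (13, 8) → (13, -8); (5, 13) → (5, -13); (1, 10) → (1, -10); (7, 12) → (7, -12)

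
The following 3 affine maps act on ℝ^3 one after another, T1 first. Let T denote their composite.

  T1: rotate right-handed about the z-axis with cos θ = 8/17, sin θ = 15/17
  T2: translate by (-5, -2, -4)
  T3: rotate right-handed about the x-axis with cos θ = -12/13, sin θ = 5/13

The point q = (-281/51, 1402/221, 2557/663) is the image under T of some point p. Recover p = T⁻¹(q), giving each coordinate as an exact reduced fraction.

T1 = [8/17 -15/17 0 0; 15/17 8/17 0 0; 0 0 1 0; 0 0 0 1]
T2·T1 = [8/17 -15/17 0 -5; 15/17 8/17 0 -2; 0 0 1 -4; 0 0 0 1]
T3·…·T1 = [8/17 -15/17 0 -5; -180/221 -96/221 -5/13 44/13; 75/221 40/221 -12/13 38/13; 0 0 0 1]
det M = 1; M⁻¹ = [8/17 -180/221 75/221 70/17; -15/17 -96/221 40/221 -59/17; 0 -5/13 -12/13 4; 0 0 0 1]
M⁻¹ · (-281/51, 1402/221, 2557/663)ᵀ = (-7/3, -2/3, -2)ᵀ

p = (-7/3, -2/3, -2)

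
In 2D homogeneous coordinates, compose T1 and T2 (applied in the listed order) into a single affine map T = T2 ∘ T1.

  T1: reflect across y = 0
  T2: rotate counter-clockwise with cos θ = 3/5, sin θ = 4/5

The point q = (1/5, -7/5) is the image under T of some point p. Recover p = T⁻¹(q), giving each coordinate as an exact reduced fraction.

T1 = [1 0 0; 0 -1 0; 0 0 1]
T2·T1 = [3/5 4/5 0; 4/5 -3/5 0; 0 0 1]
det M = -1; M⁻¹ = [3/5 4/5 0; 4/5 -3/5 0; 0 0 1]
M⁻¹ · (1/5, -7/5)ᵀ = (-1, 1)ᵀ

p = (-1, 1)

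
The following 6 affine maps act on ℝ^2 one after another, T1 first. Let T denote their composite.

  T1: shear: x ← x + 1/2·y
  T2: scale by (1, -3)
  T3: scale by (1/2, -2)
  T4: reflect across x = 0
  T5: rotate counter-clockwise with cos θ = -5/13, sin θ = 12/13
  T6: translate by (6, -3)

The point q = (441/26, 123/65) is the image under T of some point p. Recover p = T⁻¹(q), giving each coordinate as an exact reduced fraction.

p = (2/5, -2)

T1 = [1 1/2 0; 0 1 0; 0 0 1]
T2·T1 = [1 1/2 0; 0 -3 0; 0 0 1]
T3·…·T1 = [1/2 1/4 0; 0 6 0; 0 0 1]
T4·…·T1 = [-1/2 -1/4 0; 0 6 0; 0 0 1]
T5·…·T1 = [5/26 -283/52 0; -6/13 -33/13 0; 0 0 1]
T6·…·T1 = [5/26 -283/52 6; -6/13 -33/13 -3; 0 0 1]
det M = -3; M⁻¹ = [11/13 -283/156 -547/52; -2/13 -5/78 19/26; 0 0 1]
M⁻¹ · (441/26, 123/65)ᵀ = (2/5, -2)ᵀ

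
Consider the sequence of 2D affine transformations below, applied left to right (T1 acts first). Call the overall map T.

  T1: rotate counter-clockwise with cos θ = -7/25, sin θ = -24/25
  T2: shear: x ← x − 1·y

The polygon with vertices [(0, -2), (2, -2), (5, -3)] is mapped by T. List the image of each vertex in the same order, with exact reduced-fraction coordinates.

T1 rotate counter-clockwise with cos θ = -7/25, sin θ = -24/25: (0, -2) → (-48/25, 14/25); (2, -2) → (-62/25, -34/25); (5, -3) → (-107/25, -99/25)
T2 shear: x ← x − 1·y: (-48/25, 14/25) → (-62/25, 14/25); (-62/25, -34/25) → (-28/25, -34/25); (-107/25, -99/25) → (-8/25, -99/25)

image vertices: (-62/25, 14/25), (-28/25, -34/25), (-8/25, -99/25)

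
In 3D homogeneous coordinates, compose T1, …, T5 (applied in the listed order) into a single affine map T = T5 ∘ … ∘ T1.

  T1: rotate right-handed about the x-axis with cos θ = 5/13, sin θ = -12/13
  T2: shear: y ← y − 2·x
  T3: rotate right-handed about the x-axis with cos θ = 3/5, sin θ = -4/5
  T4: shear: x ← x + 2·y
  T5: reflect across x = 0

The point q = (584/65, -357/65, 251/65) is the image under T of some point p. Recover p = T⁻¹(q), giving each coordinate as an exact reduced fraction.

T1 = [1 0 0 0; 0 5/13 12/13 0; 0 -12/13 5/13 0; 0 0 0 1]
T2·T1 = [1 0 0 0; -2 5/13 12/13 0; 0 -12/13 5/13 0; 0 0 0 1]
T3·…·T1 = [1 0 0 0; -6/5 -33/65 56/65 0; 8/5 -56/65 -33/65 0; 0 0 0 1]
T4·…·T1 = [-7/5 -66/65 112/65 0; -6/5 -33/65 56/65 0; 8/5 -56/65 -33/65 0; 0 0 0 1]
T5·…·T1 = [7/5 66/65 -112/65 0; -6/5 -33/65 56/65 0; 8/5 -56/65 -33/65 0; 0 0 0 1]
det M = -1; M⁻¹ = [-1 -2 0 0; -10/13 -133/65 -56/65 0; -24/13 -184/65 -33/65 0; 0 0 0 1]
M⁻¹ · (584/65, -357/65, 251/65)ᵀ = (2, 1, -3)ᵀ

p = (2, 1, -3)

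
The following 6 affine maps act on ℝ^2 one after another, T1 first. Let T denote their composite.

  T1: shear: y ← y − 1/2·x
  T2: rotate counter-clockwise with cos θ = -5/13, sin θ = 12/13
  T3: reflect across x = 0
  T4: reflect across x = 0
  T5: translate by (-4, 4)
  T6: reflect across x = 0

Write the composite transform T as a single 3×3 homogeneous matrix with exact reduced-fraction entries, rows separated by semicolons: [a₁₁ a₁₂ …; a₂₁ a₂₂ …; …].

T1 = [1 0 0; -1/2 1 0; 0 0 1]
T2·T1 = [1/13 -12/13 0; 29/26 -5/13 0; 0 0 1]
T3·…·T1 = [-1/13 12/13 0; 29/26 -5/13 0; 0 0 1]
T4·…·T1 = [1/13 -12/13 0; 29/26 -5/13 0; 0 0 1]
T5·…·T1 = [1/13 -12/13 -4; 29/26 -5/13 4; 0 0 1]
T6·…·T1 = [-1/13 12/13 4; 29/26 -5/13 4; 0 0 1]

T = [-1/13 12/13 4; 29/26 -5/13 4; 0 0 1]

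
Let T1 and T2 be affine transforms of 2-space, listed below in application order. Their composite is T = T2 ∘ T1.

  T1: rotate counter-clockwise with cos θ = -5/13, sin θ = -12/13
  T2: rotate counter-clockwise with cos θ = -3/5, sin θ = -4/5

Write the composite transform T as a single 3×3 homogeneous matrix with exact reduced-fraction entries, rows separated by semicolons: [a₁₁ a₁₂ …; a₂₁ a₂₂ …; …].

T = [-33/65 -56/65 0; 56/65 -33/65 0; 0 0 1]

T1 = [-5/13 12/13 0; -12/13 -5/13 0; 0 0 1]
T2·T1 = [-33/65 -56/65 0; 56/65 -33/65 0; 0 0 1]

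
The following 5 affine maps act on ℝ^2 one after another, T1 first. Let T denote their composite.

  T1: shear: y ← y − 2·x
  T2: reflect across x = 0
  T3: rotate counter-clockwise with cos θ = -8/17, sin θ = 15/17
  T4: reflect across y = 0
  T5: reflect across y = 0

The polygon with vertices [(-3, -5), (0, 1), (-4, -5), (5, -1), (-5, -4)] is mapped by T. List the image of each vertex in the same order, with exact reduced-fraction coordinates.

image vertices: (-39/17, 37/17), (-15/17, -8/17), (-77/17, 36/17), (205/17, 13/17), (-130/17, 27/17)

T1 shear: y ← y − 2·x: (-3, -5) → (-3, 1); (0, 1) → (0, 1); (-4, -5) → (-4, 3); (5, -1) → (5, -11); (-5, -4) → (-5, 6)
T2 reflect across x = 0: (-3, 1) → (3, 1); (0, 1) → (0, 1); (-4, 3) → (4, 3); (5, -11) → (-5, -11); (-5, 6) → (5, 6)
T3 rotate counter-clockwise with cos θ = -8/17, sin θ = 15/17: (3, 1) → (-39/17, 37/17); (0, 1) → (-15/17, -8/17); (4, 3) → (-77/17, 36/17); (-5, -11) → (205/17, 13/17); (5, 6) → (-130/17, 27/17)
T4 reflect across y = 0: (-39/17, 37/17) → (-39/17, -37/17); (-15/17, -8/17) → (-15/17, 8/17); (-77/17, 36/17) → (-77/17, -36/17); (205/17, 13/17) → (205/17, -13/17); (-130/17, 27/17) → (-130/17, -27/17)
T5 reflect across y = 0: (-39/17, -37/17) → (-39/17, 37/17); (-15/17, 8/17) → (-15/17, -8/17); (-77/17, -36/17) → (-77/17, 36/17); (205/17, -13/17) → (205/17, 13/17); (-130/17, -27/17) → (-130/17, 27/17)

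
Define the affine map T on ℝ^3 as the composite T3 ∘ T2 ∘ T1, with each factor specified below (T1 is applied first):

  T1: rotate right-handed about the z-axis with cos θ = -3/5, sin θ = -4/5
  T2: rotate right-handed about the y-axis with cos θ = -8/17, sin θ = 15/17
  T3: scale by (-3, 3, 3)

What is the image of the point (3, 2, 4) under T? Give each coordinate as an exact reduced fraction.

T(p) = (-924/85, -54/5, -87/17)

T1 rotate right-handed about the z-axis with cos θ = -3/5, sin θ = -4/5: (3, 2, 4) → (-1/5, -18/5, 4)
T2 rotate right-handed about the y-axis with cos θ = -8/17, sin θ = 15/17: (-1/5, -18/5, 4) → (308/85, -18/5, -29/17)
T3 scale by (-3, 3, 3): (308/85, -18/5, -29/17) → (-924/85, -54/5, -87/17)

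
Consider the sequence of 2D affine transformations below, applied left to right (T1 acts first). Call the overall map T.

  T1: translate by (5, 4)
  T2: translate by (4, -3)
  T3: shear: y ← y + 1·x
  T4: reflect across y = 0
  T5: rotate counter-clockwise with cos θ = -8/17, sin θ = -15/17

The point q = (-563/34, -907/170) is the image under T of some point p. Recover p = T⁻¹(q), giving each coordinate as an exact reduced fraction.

T1 = [1 0 5; 0 1 4; 0 0 1]
T2·T1 = [1 0 9; 0 1 1; 0 0 1]
T3·…·T1 = [1 0 9; 1 1 10; 0 0 1]
T4·…·T1 = [1 0 9; -1 -1 -10; 0 0 1]
T5·…·T1 = [-23/17 -15/17 -222/17; -7/17 8/17 -55/17; 0 0 1]
det M = -1; M⁻¹ = [-8/17 -15/17 -9; -7/17 23/17 -1; 0 0 1]
M⁻¹ · (-563/34, -907/170)ᵀ = (7/2, -7/5)ᵀ

p = (7/2, -7/5)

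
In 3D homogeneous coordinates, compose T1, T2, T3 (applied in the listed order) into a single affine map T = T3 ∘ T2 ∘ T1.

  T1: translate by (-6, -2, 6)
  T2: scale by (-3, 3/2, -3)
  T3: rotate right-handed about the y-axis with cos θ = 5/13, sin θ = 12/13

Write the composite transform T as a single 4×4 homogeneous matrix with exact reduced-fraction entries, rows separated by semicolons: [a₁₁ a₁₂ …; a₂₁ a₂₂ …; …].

T = [-15/13 0 -36/13 -126/13; 0 3/2 0 -3; 36/13 0 -15/13 -306/13; 0 0 0 1]

T1 = [1 0 0 -6; 0 1 0 -2; 0 0 1 6; 0 0 0 1]
T2·T1 = [-3 0 0 18; 0 3/2 0 -3; 0 0 -3 -18; 0 0 0 1]
T3·…·T1 = [-15/13 0 -36/13 -126/13; 0 3/2 0 -3; 36/13 0 -15/13 -306/13; 0 0 0 1]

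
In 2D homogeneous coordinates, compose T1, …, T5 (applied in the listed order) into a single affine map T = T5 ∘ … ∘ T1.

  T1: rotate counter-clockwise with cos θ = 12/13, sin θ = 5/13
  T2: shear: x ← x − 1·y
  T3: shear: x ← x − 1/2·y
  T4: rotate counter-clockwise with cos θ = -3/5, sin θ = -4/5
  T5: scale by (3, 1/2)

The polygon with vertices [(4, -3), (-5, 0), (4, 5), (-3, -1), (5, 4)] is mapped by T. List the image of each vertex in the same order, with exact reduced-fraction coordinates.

T1 rotate counter-clockwise with cos θ = 12/13, sin θ = 5/13: (4, -3) → (63/13, -16/13); (-5, 0) → (-60/13, -25/13); (4, 5) → (23/13, 80/13); (-3, -1) → (-31/13, -27/13); (5, 4) → (40/13, 73/13)
T2 shear: x ← x − 1·y: (63/13, -16/13) → (79/13, -16/13); (-60/13, -25/13) → (-35/13, -25/13); (23/13, 80/13) → (-57/13, 80/13); (-31/13, -27/13) → (-4/13, -27/13); (40/13, 73/13) → (-33/13, 73/13)
T3 shear: x ← x − 1/2·y: (79/13, -16/13) → (87/13, -16/13); (-35/13, -25/13) → (-45/26, -25/13); (-57/13, 80/13) → (-97/13, 80/13); (-4/13, -27/13) → (19/26, -27/13); (-33/13, 73/13) → (-139/26, 73/13)
T4 rotate counter-clockwise with cos θ = -3/5, sin θ = -4/5: (87/13, -16/13) → (-5, -60/13); (-45/26, -25/13) → (-1/2, 33/13); (-97/13, 80/13) → (47/5, 148/65); (19/26, -27/13) → (-21/10, 43/65); (-139/26, 73/13) → (77/10, 59/65)
T5 scale by (3, 1/2): (-5, -60/13) → (-15, -30/13); (-1/2, 33/13) → (-3/2, 33/26); (47/5, 148/65) → (141/5, 74/65); (-21/10, 43/65) → (-63/10, 43/130); (77/10, 59/65) → (231/10, 59/130)

image vertices: (-15, -30/13), (-3/2, 33/26), (141/5, 74/65), (-63/10, 43/130), (231/10, 59/130)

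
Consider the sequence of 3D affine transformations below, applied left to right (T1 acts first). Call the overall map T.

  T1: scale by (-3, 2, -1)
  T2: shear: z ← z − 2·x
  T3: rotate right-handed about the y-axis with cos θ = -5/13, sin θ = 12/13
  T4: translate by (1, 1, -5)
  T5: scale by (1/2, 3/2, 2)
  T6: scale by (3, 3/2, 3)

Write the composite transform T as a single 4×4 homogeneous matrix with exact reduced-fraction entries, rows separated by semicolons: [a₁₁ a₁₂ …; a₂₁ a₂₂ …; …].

T1 = [-3 0 0 0; 0 2 0 0; 0 0 -1 0; 0 0 0 1]
T2·T1 = [-3 0 0 0; 0 2 0 0; 6 0 -1 0; 0 0 0 1]
T3·…·T1 = [87/13 0 -12/13 0; 0 2 0 0; 6/13 0 5/13 0; 0 0 0 1]
T4·…·T1 = [87/13 0 -12/13 1; 0 2 0 1; 6/13 0 5/13 -5; 0 0 0 1]
T5·…·T1 = [87/26 0 -6/13 1/2; 0 3 0 3/2; 12/13 0 10/13 -10; 0 0 0 1]
T6·…·T1 = [261/26 0 -18/13 3/2; 0 9/2 0 9/4; 36/13 0 30/13 -30; 0 0 0 1]

T = [261/26 0 -18/13 3/2; 0 9/2 0 9/4; 36/13 0 30/13 -30; 0 0 0 1]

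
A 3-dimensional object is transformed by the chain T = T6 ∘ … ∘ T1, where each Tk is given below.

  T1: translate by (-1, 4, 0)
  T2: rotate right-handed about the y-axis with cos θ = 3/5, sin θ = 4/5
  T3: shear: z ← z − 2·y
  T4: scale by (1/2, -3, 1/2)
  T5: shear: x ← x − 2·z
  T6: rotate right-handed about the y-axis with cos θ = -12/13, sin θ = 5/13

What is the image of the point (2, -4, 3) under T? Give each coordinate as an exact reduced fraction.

T(p) = (-7/26, 0, -17/26)

T1 translate by (-1, 4, 0): (2, -4, 3) → (1, 0, 3)
T2 rotate right-handed about the y-axis with cos θ = 3/5, sin θ = 4/5: (1, 0, 3) → (3, 0, 1)
T3 shear: z ← z − 2·y: (3, 0, 1) → (3, 0, 1)
T4 scale by (1/2, -3, 1/2): (3, 0, 1) → (3/2, 0, 1/2)
T5 shear: x ← x − 2·z: (3/2, 0, 1/2) → (1/2, 0, 1/2)
T6 rotate right-handed about the y-axis with cos θ = -12/13, sin θ = 5/13: (1/2, 0, 1/2) → (-7/26, 0, -17/26)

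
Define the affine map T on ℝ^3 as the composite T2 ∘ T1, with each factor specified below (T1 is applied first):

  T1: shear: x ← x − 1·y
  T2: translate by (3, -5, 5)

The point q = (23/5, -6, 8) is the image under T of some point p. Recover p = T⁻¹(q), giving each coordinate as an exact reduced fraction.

T1 = [1 -1 0 0; 0 1 0 0; 0 0 1 0; 0 0 0 1]
T2·T1 = [1 -1 0 3; 0 1 0 -5; 0 0 1 5; 0 0 0 1]
det M = 1; M⁻¹ = [1 1 0 2; 0 1 0 5; 0 0 1 -5; 0 0 0 1]
M⁻¹ · (23/5, -6, 8)ᵀ = (3/5, -1, 3)ᵀ

p = (3/5, -1, 3)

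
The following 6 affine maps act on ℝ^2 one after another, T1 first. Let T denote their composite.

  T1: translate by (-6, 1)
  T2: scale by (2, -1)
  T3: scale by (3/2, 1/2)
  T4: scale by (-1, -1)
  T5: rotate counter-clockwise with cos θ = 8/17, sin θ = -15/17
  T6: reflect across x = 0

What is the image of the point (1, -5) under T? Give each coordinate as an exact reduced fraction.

T1 translate by (-6, 1): (1, -5) → (-5, -4)
T2 scale by (2, -1): (-5, -4) → (-10, 4)
T3 scale by (3/2, 1/2): (-10, 4) → (-15, 2)
T4 scale by (-1, -1): (-15, 2) → (15, -2)
T5 rotate counter-clockwise with cos θ = 8/17, sin θ = -15/17: (15, -2) → (90/17, -241/17)
T6 reflect across x = 0: (90/17, -241/17) → (-90/17, -241/17)

T(p) = (-90/17, -241/17)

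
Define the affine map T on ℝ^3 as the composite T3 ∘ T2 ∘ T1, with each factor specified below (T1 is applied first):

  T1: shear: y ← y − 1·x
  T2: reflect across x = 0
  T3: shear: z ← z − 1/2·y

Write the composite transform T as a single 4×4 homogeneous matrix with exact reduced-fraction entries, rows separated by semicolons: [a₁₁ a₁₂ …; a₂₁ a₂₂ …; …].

T1 = [1 0 0 0; -1 1 0 0; 0 0 1 0; 0 0 0 1]
T2·T1 = [-1 0 0 0; -1 1 0 0; 0 0 1 0; 0 0 0 1]
T3·…·T1 = [-1 0 0 0; -1 1 0 0; 1/2 -1/2 1 0; 0 0 0 1]

T = [-1 0 0 0; -1 1 0 0; 1/2 -1/2 1 0; 0 0 0 1]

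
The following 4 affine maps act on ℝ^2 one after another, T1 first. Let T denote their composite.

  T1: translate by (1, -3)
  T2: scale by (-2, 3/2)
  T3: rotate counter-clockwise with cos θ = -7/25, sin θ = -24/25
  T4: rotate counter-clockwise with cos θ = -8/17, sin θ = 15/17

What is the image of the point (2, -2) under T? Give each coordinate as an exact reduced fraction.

T(p) = (-3687/850, -3642/425)

T1 translate by (1, -3): (2, -2) → (3, -5)
T2 scale by (-2, 3/2): (3, -5) → (-6, -15/2)
T3 rotate counter-clockwise with cos θ = -7/25, sin θ = -24/25: (-6, -15/2) → (-138/25, 393/50)
T4 rotate counter-clockwise with cos θ = -8/17, sin θ = 15/17: (-138/25, 393/50) → (-3687/850, -3642/425)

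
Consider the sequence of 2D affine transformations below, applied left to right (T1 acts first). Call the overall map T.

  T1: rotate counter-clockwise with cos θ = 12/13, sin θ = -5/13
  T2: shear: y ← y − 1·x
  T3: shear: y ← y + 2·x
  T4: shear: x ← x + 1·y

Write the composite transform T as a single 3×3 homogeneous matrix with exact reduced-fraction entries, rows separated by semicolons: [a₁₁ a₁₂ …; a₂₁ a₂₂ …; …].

T1 = [12/13 5/13 0; -5/13 12/13 0; 0 0 1]
T2·T1 = [12/13 5/13 0; -17/13 7/13 0; 0 0 1]
T3·…·T1 = [12/13 5/13 0; 7/13 17/13 0; 0 0 1]
T4·…·T1 = [19/13 22/13 0; 7/13 17/13 0; 0 0 1]

T = [19/13 22/13 0; 7/13 17/13 0; 0 0 1]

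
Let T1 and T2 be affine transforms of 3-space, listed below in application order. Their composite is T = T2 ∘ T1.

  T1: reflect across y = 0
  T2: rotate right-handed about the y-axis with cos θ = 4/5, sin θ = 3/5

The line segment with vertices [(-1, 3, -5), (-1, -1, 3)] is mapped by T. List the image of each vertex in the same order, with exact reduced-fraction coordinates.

T1 reflect across y = 0: (-1, 3, -5) → (-1, -3, -5); (-1, -1, 3) → (-1, 1, 3)
T2 rotate right-handed about the y-axis with cos θ = 4/5, sin θ = 3/5: (-1, -3, -5) → (-19/5, -3, -17/5); (-1, 1, 3) → (1, 1, 3)

image vertices: (-19/5, -3, -17/5), (1, 1, 3)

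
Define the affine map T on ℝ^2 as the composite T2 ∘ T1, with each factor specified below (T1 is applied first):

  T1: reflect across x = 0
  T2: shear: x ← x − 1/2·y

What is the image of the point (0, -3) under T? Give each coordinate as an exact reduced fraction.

T1 reflect across x = 0: (0, -3) → (0, -3)
T2 shear: x ← x − 1/2·y: (0, -3) → (3/2, -3)

T(p) = (3/2, -3)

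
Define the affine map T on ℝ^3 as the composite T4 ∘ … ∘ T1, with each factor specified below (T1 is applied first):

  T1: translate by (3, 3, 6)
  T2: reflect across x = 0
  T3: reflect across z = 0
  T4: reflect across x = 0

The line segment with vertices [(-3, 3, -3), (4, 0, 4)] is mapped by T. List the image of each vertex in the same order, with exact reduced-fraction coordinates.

image vertices: (0, 6, -3), (7, 3, -10)

T1 translate by (3, 3, 6): (-3, 3, -3) → (0, 6, 3); (4, 0, 4) → (7, 3, 10)
T2 reflect across x = 0: (0, 6, 3) → (0, 6, 3); (7, 3, 10) → (-7, 3, 10)
T3 reflect across z = 0: (0, 6, 3) → (0, 6, -3); (-7, 3, 10) → (-7, 3, -10)
T4 reflect across x = 0: (0, 6, -3) → (0, 6, -3); (-7, 3, -10) → (7, 3, -10)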